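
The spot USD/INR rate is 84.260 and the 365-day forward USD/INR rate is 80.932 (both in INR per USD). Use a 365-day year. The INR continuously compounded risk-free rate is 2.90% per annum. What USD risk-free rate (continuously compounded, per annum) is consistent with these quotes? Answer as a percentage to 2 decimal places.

6.93%

F = S·e^((r_INR − r_USD)T) ⇒ r_USD = r_INR − ln(F/S)/T
ln(80.932/84.260) = -0.040298; /(365/365) = -0.040298
r_USD = 0.0290 + 0.040298 = 0.069298
r_USD = 6.93%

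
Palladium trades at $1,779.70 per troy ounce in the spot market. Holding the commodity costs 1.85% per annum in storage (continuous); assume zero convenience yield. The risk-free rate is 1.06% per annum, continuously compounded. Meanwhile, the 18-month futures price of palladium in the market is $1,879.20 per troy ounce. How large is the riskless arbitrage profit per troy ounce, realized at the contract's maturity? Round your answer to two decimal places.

Fair futures: F* = S·e^(carry·T), with carry = (r + u) = 0.0106 + 0.0185 = 0.0291
F* = 1779.70 · e^(0.0291 × 18/12) = 1779.70 · e^0.04365000 = 1779.70 × 1.04461668 = $1859.1043
Market $1879.20 > fair $1859.1043: forward overpriced → cash-and-carry (buy spot, short the forward).
At maturity, profit = |F_mkt − F*| = |1879.20 − 1859.1043| = $20.10 per troy ounce

$20.10 per troy ounce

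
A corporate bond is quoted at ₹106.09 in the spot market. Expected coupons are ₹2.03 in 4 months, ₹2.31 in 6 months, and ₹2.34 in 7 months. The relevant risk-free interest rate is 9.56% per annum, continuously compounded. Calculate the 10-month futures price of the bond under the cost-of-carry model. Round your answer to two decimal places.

PV(coupons) I = 2.03·e^(−0.0956·4/12) + 2.31·e^(−0.0956·6/12) + 2.34·e^(−0.0956·7/12)
I = 1.9663 + 2.2022 + 2.2131 = 6.3816
F = (S − I)·e^(rT) = (106.09 − 6.3816) · e^(0.0956·10/12)
= 99.7084 · e^0.079667 = 99.7084 × 1.082926 = ₹107.98

₹107.98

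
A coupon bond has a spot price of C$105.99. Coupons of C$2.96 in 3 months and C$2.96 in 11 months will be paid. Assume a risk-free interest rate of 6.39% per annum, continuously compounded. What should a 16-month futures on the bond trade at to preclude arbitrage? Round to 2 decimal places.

C$109.20

PV(coupons) I = 2.96·e^(−0.0639·3/12) + 2.96·e^(−0.0639·11/12)
I = 2.9131 + 2.7916 = 5.7047
F = (S − I)·e^(rT) = (105.99 − 5.7047) · e^(0.0639·16/12)
= 100.2853 · e^0.085200 = 100.2853 × 1.088935 = C$109.20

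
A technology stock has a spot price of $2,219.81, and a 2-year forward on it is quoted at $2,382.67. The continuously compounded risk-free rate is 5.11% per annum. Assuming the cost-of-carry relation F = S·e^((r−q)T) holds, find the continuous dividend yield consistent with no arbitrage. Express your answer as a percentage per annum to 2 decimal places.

From F = S·e^((r−q)T): (r − q) = ln(F/S)/T
ln(2382.67/2219.81) = ln(1.073367) = 0.070800
(r − q) = 0.070800 / (2) = 0.035400
q = r − ln(F/S)/T = 0.0511 − 0.035400 = 0.015700
q = 1.57%

1.57%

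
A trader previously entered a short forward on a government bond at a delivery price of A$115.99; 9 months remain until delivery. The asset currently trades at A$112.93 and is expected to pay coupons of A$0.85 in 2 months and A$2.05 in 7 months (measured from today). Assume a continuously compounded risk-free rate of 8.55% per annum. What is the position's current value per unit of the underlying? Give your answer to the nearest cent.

-A$1.36

PV(remaining coupons) I = 0.85·e^(−0.0855·2/12) + 2.05·e^(−0.0855·7/12) = 2.7882
Current forward F = (S − I)·e^(rT) = (112.93 − 2.7882)·e^(0.0855·9/12) = 110.1418 × 1.066226 = 117.4361
Value (long) = (F − K)·e^(−rT) = (117.4361 − 115.99) × 0.937888 = 1.3563
Short position value = −(long value) = -A$1.36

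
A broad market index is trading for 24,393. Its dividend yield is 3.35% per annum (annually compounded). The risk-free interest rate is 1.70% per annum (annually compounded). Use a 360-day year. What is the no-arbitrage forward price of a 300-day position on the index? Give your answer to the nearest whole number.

24,068

F = S · (1+r)^T / (1+q)^T
= 24393 × 1.014147 / 1.027840 = 24393 × 0.986678
F = 24,068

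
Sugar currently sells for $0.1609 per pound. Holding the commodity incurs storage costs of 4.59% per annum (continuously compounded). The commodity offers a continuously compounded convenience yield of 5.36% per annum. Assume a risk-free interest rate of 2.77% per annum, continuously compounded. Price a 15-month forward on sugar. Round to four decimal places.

Net carry = r + u − y = 0.0277 + 0.0459 − 0.0536 = 0.0200
F = S·e^((r+u−y)T) = 0.1609 · e^(0.0200 × 15/12) = 0.1609 · e^0.025000
= 0.1609 × 1.025315 = $0.1650 per pound

$0.1650 per pound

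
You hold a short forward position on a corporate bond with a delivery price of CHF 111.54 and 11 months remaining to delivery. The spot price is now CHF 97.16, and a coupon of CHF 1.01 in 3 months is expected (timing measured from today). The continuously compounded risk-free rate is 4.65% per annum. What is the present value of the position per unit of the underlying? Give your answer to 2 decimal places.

PV(remaining coupons) I = 1.01·e^(−0.0465·3/12) = 0.9983
Current forward F = (S − I)·e^(rT) = (97.16 − 0.9983)·e^(0.0465·11/12) = 96.1617 × 1.043546 = 100.3492
Value (long) = (F − K)·e^(−rT) = (100.3492 − 111.54) × 0.958271 = -10.7238
Short position value = −(long value) = CHF 10.72

CHF 10.72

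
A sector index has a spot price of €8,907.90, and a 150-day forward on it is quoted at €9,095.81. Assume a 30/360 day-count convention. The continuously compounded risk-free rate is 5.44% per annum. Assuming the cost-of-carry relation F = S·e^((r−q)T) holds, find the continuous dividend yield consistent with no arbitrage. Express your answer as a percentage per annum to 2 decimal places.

From F = S·e^((r−q)T): (r − q) = ln(F/S)/T
ln(9095.81/8907.90) = ln(1.021095) = 0.020876
(r − q) = 0.020876 / (150/360) = 0.050102
q = r − ln(F/S)/T = 0.0544 − 0.050102 = 0.004298
q = 0.43%

0.43%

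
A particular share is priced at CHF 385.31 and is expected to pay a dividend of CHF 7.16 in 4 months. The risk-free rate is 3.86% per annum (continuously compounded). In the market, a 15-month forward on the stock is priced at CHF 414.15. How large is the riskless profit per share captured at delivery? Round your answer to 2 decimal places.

CHF 17.21 per share

PV(dividends) I = 7.16·e^(−0.0386·4/12) = 7.0685
Fair forward F* = (S − I)·e^(rT) = (385.31 − 7.0685)·e^0.048250 = 378.2415 × 1.049433 = 396.9391
Market CHF 414.15 > fair 396.9391: forward overpriced → cash-and-carry (borrow at r, buy the stock and collect the dividends, short the forward).
Profit at T = |F_mkt − F*| = |414.15 − 396.9391| = CHF 17.21 per share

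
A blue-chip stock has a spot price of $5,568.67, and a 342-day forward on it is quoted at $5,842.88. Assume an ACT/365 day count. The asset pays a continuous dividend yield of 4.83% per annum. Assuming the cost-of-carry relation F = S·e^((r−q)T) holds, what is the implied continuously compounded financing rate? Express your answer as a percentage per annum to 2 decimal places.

From F = S·e^((r−q)T): (r − q) = ln(F/S)/T
ln(5842.88/5568.67) = ln(1.049242) = 0.048068
(r − q) = 0.048068 / (342/365) = 0.051301
r = ln(F/S)/T + q = 0.051301 + 0.0483 = 0.099601
r = 9.96%

9.96%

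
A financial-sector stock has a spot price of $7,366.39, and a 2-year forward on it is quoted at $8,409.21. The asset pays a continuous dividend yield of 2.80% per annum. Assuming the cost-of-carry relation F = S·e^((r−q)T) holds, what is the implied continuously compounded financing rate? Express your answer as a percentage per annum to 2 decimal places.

9.42%

From F = S·e^((r−q)T): (r − q) = ln(F/S)/T
ln(8409.21/7366.39) = ln(1.141565) = 0.132400
(r − q) = 0.132400 / (2) = 0.066200
r = ln(F/S)/T + q = 0.066200 + 0.0280 = 0.094200
r = 9.42%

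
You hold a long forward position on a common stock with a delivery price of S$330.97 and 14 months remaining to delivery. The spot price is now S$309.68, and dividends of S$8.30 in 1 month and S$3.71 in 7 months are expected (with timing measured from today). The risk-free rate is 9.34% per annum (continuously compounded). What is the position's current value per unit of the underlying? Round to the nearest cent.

PV(remaining dividends) I = 8.30·e^(−0.0934·1/12) + 3.71·e^(−0.0934·7/12) = 11.7489
Current forward F = (S − I)·e^(rT) = (309.68 − 11.7489)·e^(0.0934·14/12) = 297.9311 × 1.115125 = 332.2304
Value (long) = (F − K)·e^(−rT) = (332.2304 − 330.97) × 0.896760 = 1.1303
Value = S$1.13

S$1.13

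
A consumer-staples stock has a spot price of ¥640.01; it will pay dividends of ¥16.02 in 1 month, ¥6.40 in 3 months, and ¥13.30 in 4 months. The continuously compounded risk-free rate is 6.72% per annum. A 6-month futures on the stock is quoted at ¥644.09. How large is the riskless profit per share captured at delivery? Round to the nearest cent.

¥18.64 per share

PV(dividends) I = 16.02·e^(−0.0672·1/12) + 6.40·e^(−0.0672·3/12) + 13.30·e^(−0.0672·4/12) = 35.2293
Fair futures F* = (S − I)·e^(rT) = (640.01 − 35.2293)·e^0.033600 = 604.7807 × 1.034171 = 625.4467
Market ¥644.09 > fair 625.4467: forward overpriced → cash-and-carry (borrow at r, buy the stock and collect the dividends, short the forward).
Profit at T = |F_mkt − F*| = |644.09 − 625.4467| = ¥18.64 per share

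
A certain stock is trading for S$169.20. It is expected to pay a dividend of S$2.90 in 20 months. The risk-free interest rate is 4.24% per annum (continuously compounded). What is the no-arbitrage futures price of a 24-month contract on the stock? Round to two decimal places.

S$181.23

PV(dividends) I = 2.90·e^(−0.0424·20/12)
I = 2.7021
F = (S − I)·e^(rT) = (169.20 − 2.7021) · e^(0.0424·24/12)
= 166.4979 · e^0.084800 = 166.4979 × 1.088499 = S$181.23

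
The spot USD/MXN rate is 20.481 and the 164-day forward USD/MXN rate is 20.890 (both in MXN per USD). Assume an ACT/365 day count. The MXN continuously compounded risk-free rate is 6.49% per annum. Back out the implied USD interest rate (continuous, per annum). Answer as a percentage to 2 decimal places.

F = S·e^((r_MXN − r_USD)T) ⇒ r_USD = r_MXN − ln(F/S)/T
ln(20.890/20.481) = 0.019773; /(164/365) = 0.044007
r_USD = 0.0649 − 0.044007 = 0.020893
r_USD = 2.09%

2.09%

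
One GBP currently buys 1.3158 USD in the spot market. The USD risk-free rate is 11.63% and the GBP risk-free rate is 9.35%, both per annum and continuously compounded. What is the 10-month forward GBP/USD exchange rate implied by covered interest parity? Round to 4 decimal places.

F = S·e^((r_USD − r_GBP)T) = 1.3158 · e^((0.1163 − 0.0935) × 10/12)
= 1.3158 · e^0.019000 = 1.3158 × 1.019182
F = 1.3410 USD per GBP

1.3410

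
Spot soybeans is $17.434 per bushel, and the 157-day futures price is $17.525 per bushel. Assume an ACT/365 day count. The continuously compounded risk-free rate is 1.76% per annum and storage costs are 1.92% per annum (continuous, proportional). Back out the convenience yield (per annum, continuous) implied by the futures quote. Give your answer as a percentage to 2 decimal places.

2.47%

F = S·e^((r+u−y)T) ⇒ (r+u−y) = ln(F/S)/T
ln(17.525/17.434) = 0.005206; /T ⇒ 0.012103
y = r + u − ln(F/S)/T = 0.0176 + 0.0192 − 0.012103 = 0.024697
y = 2.47%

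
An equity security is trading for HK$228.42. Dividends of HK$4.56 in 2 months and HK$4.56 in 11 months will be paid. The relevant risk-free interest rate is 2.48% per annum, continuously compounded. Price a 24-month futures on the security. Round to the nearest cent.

HK$230.58

PV(dividends) I = 4.56·e^(−0.0248·2/12) + 4.56·e^(−0.0248·11/12)
I = 4.5412 + 4.4575 = 8.9987
F = (S − I)·e^(rT) = (228.42 − 8.9987) · e^(0.0248·24/12)
= 219.4213 · e^0.049600 = 219.4213 × 1.050851 = HK$230.58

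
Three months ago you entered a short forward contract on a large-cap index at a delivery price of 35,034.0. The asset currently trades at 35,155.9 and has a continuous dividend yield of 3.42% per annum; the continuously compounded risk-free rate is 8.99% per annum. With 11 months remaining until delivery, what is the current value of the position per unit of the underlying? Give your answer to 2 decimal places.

-1808.19

Current fair forward for the remaining 11 months: F = S·e^((r − q)·T), (r − q) = 0.0899 − 0.0342 = 0.0557
F = 35155.9 · e^(0.0557 × 11/12) = 35155.9 × 1.05238428 = 36997.5165
Value of long forward = (F − K)·e^(−rT) = (36997.5165 − 35034.0) · e^(−0.0899·11/12)
= 1963.5165 × 0.92089585 = 1808.19
Short position value = −(long value) = -1808.19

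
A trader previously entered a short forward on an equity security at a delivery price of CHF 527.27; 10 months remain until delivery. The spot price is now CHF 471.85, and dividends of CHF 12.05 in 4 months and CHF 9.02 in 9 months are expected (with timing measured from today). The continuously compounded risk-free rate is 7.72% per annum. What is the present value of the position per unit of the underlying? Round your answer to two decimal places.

PV(remaining dividends) I = 12.05·e^(−0.0772·4/12) + 9.02·e^(−0.0772·9/12) = 20.2564
Current forward F = (S − I)·e^(rT) = (471.85 − 20.2564)·e^(0.0772·10/12) = 451.5936 × 1.066448 = 481.6011
Value (long) = (F − K)·e^(−rT) = (481.6011 − 527.27) × 0.937692 = -42.8234
Short position value = −(long value) = CHF 42.82

CHF 42.82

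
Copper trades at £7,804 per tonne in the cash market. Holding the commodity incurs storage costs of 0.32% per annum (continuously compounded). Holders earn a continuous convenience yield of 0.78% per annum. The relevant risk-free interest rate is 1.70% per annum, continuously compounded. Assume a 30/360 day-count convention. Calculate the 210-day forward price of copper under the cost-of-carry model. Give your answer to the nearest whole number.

£7,861 per tonne

Net carry = r + u − y = 0.0170 + 0.0032 − 0.0078 = 0.0124
F = S·e^((r+u−y)T) = 7804 · e^(0.0124 × 210/360) = 7804 · e^0.007233
= 7804 × 1.007259 = £7,861 per tonne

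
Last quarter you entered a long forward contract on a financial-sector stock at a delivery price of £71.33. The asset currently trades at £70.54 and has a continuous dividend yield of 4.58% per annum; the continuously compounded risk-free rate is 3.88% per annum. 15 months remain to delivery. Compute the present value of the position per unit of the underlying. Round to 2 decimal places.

Current fair forward for the remaining 15 months: F = S·e^((r − q)·T), (r − q) = 0.0388 − 0.0458 = -0.0070
F = 70.54 · e^(-0.0070 × 15/12) = 70.54 × 0.991288 = 69.9255
Value of long forward = (F − K)·e^(−rT) = (69.9255 − 71.33) · e^(−0.0388·15/12)
= -1.4045 × 0.952657 = -1.34

-£1.34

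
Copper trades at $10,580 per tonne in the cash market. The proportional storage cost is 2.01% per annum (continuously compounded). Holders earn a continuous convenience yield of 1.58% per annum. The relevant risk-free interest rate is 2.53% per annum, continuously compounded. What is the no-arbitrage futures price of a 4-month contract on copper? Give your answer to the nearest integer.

$10,685 per tonne

Net carry = r + u − y = 0.0253 + 0.0201 − 0.0158 = 0.0296
F = S·e^((r+u−y)T) = 10580 · e^(0.0296 × 4/12) = 10580 · e^0.009867
= 10580 × 1.009916 = $10,685 per tonne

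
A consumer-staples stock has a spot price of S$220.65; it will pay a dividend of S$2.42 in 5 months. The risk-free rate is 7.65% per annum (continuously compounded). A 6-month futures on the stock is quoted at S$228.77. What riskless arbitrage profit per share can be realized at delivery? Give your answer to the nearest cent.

S$1.95 per share

PV(dividends) I = 2.42·e^(−0.0765·5/12) = 2.3441
Fair futures F* = (S − I)·e^(rT) = (220.65 − 2.3441)·e^0.038250 = 218.3059 × 1.038991 = 226.8179
Market S$228.77 > fair 226.8179: forward overpriced → cash-and-carry (borrow at r, buy the stock and collect the dividends, short the forward).
Profit at T = |F_mkt − F*| = |228.77 − 226.8179| = S$1.95 per share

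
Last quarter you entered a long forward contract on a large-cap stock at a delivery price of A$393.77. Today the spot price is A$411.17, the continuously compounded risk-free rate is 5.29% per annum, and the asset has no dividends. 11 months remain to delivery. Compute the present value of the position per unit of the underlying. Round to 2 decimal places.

Current fair forward for the remaining 11 months: F = S·e^(r·T), r = 0.0529
F = 411.17 · e^(0.0529 × 11/12) = 411.17 × 1.049687 = 431.5998
Value of long forward = (F − K)·e^(−rT) = (431.5998 − 393.77) · e^(−0.0529·11/12)
= 37.8298 × 0.952665 = 36.04

A$36.04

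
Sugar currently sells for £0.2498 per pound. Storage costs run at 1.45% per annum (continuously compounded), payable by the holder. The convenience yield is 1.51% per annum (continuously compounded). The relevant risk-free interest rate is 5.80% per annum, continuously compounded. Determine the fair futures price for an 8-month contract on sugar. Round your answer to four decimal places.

£0.2595 per pound

Net carry = r + u − y = 0.0580 + 0.0145 − 0.0151 = 0.0574
F = S·e^((r+u−y)T) = 0.2498 · e^(0.0574 × 8/12) = 0.2498 · e^0.038267
= 0.2498 × 1.039009 = £0.2595 per pound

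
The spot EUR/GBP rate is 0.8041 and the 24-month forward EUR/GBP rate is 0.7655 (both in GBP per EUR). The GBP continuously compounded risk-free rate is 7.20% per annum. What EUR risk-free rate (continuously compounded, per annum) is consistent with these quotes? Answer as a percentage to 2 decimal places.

9.66%

F = S·e^((r_GBP − r_EUR)T) ⇒ r_EUR = r_GBP − ln(F/S)/T
ln(0.7655/0.8041) = -0.049194; /(24/12) = -0.024597
r_EUR = 0.0720 + 0.024597 = 0.096597
r_EUR = 9.66%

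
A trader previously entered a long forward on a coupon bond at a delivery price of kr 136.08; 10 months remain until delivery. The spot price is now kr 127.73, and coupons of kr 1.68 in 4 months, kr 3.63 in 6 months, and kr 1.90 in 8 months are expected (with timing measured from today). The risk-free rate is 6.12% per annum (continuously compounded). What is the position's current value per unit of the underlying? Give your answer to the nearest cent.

-kr 8.57

PV(remaining coupons) I = 1.68·e^(−0.0612·4/12) + 3.63·e^(−0.0612·6/12) + 1.90·e^(−0.0612·8/12) = 6.9907
Current forward F = (S − I)·e^(rT) = (127.73 − 6.9907)·e^(0.0612·10/12) = 120.7393 × 1.052323 = 127.0567
Value (long) = (F − K)·e^(−rT) = (127.0567 − 136.08) × 0.950279 = -8.5747
Value = -kr 8.57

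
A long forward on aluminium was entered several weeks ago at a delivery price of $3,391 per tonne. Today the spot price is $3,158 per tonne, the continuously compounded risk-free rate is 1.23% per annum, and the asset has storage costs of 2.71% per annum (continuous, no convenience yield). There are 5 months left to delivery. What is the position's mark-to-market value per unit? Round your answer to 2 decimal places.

Current fair forward for the remaining 5 months: F = S·e^((r + u)·T), (r + u) = 0.0123 + 0.0271 = 0.0394
F = 3158 · e^(0.0394 × 5/12) = 3158 × 1.01655216 = 3210.2717
Value of long forward = (F − K)·e^(−rT) = (3210.2717 − 3391) · e^(−0.0123·5/12)
= -180.7283 × 0.99488811 = -179.80

-$179.80 per tonne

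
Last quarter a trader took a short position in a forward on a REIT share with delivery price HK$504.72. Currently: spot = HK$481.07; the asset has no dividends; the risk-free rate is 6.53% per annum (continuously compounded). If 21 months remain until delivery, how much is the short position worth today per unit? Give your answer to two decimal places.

Current fair forward for the remaining 21 months: F = S·e^(r·T), r = 0.0653
F = 481.07 · e^(0.0653 × 21/12) = 481.07 × 1.121060 = 539.3083
Value of long forward = (F − K)·e^(−rT) = (539.3083 − 504.72) · e^(−0.0653·21/12)
= 34.5883 × 0.892013 = 30.85
Short position value = −(long value) = -HK$30.85

-HK$30.85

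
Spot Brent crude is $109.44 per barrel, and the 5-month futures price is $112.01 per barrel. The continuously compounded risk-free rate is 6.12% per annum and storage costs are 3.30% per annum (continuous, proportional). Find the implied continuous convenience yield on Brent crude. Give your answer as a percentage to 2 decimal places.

3.85%

F = S·e^((r+u−y)T) ⇒ (r+u−y) = ln(F/S)/T
ln(112.01/109.44) = 0.023212; /T ⇒ 0.055709
y = r + u − ln(F/S)/T = 0.0612 + 0.0330 − 0.055709 = 0.038491
y = 3.85%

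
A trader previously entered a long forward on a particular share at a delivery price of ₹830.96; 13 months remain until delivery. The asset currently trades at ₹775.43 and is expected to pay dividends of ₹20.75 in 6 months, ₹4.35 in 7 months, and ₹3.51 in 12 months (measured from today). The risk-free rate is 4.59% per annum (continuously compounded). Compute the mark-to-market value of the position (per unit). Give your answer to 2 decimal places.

-₹43.09

PV(remaining dividends) I = 20.75·e^(−0.0459·6/12) + 4.35·e^(−0.0459·7/12) + 3.51·e^(−0.0459·12/12) = 27.8668
Current forward F = (S − I)·e^(rT) = (775.43 − 27.8668)·e^(0.0459·13/12) = 747.5632 × 1.050982 = 785.6755
Value (long) = (F − K)·e^(−rT) = (785.6755 − 830.96) × 0.951491 = -43.0878
Value = -₹43.09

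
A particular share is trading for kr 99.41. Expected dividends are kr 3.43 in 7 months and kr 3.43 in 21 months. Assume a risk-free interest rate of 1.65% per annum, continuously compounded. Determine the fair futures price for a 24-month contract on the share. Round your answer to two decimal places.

PV(dividends) I = 3.43·e^(−0.0165·7/12) + 3.43·e^(−0.0165·21/12)
I = 3.3971 + 3.3324 = 6.7295
F = (S − I)·e^(rT) = (99.41 − 6.7295) · e^(0.0165·24/12)
= 92.6805 · e^0.033000 = 92.6805 × 1.033551 = kr 95.79

kr 95.79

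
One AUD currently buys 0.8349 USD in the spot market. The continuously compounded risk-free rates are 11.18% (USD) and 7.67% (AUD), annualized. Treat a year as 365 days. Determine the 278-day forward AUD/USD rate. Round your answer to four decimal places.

0.8575

F = S·e^((r_USD − r_AUD)T) = 0.8349 · e^((0.1118 − 0.0767) × 278/365)
= 0.8349 · e^0.026734 = 0.8349 × 1.027095
F = 0.8575 USD per AUD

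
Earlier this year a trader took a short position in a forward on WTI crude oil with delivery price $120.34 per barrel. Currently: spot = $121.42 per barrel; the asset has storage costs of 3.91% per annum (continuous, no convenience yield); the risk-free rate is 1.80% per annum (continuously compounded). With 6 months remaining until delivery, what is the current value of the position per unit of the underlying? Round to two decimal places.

Current fair forward for the remaining 6 months: F = S·e^((r + u)·T), (r + u) = 0.0180 + 0.0391 = 0.0571
F = 121.42 · e^(0.0571 × 6/12) = 121.42 × 1.028961 = 124.9364
Value of long forward = (F − K)·e^(−rT) = (124.9364 − 120.34) · e^(−0.0180·6/12)
= 4.5964 × 0.991040 = 4.56
Short position value = −(long value) = -$4.56

-$4.56 per barrel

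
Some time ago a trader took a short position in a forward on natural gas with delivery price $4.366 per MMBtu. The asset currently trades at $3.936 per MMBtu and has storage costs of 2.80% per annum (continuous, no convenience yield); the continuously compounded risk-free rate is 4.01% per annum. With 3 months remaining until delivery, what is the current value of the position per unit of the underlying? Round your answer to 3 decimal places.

$0.359 per MMBtu

Current fair forward for the remaining 3 months: F = S·e^((r + u)·T), (r + u) = 0.0401 + 0.0280 = 0.0681
F = 3.936 · e^(0.0681 × 3/12) = 3.936 × 1.017171 = 4.0036
Value of long forward = (F − K)·e^(−rT) = (4.0036 − 4.366) · e^(−0.0401·3/12)
= -0.3624 × 0.990025 = -0.359
Short position value = −(long value) = $0.359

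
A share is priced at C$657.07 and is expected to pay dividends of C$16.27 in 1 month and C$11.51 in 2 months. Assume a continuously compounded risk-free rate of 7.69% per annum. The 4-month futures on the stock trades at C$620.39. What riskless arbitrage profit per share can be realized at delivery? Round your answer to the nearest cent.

PV(dividends) I = 16.27·e^(−0.0769·1/12) + 11.51·e^(−0.0769·2/12) = 27.5295
Fair futures F* = (S − I)·e^(rT) = (657.07 − 27.5295)·e^0.025633 = 629.5405 × 1.025964 = 645.8859
Market C$620.39 < fair 645.8859: forward underpriced → reverse cash-and-carry (short the stock, invest proceeds at r, pay the dividends, go long the forward).
Profit at T = |F_mkt − F*| = |620.39 − 645.8859| = C$25.50 per share

C$25.50 per share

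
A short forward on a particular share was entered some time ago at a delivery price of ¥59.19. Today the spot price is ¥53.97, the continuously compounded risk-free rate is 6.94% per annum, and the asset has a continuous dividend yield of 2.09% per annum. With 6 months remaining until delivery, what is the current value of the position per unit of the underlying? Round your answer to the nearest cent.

¥3.76

Current fair forward for the remaining 6 months: F = S·e^((r − q)·T), (r − q) = 0.0694 − 0.0209 = 0.0485
F = 53.97 · e^(0.0485 × 6/12) = 53.97 × 1.024546 = 55.2947
Value of long forward = (F − K)·e^(−rT) = (55.2947 − 59.19) · e^(−0.0694·6/12)
= -3.8953 × 0.965895 = -3.76
Short position value = −(long value) = ¥3.76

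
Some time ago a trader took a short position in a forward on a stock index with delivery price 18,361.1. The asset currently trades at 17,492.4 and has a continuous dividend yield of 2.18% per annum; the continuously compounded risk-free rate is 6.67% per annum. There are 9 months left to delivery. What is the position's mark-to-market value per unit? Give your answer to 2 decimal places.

Current fair forward for the remaining 9 months: F = S·e^((r − q)·T), (r − q) = 0.0667 − 0.0218 = 0.0449
F = 17492.4 · e^(0.0449 × 9/12) = 17492.4 × 1.03424842 = 18091.4871
Value of long forward = (F − K)·e^(−rT) = (18091.4871 − 18361.1) · e^(−0.0667·9/12)
= -269.6129 × 0.95120564 = -256.46
Short position value = −(long value) = 256.46

256.46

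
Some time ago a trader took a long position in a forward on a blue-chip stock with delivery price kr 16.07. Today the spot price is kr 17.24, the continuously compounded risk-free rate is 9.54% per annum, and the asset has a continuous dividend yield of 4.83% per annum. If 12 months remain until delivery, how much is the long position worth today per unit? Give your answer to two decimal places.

Current fair forward for the remaining 12 months: F = S·e^((r − q)·T), (r − q) = 0.0954 − 0.0483 = 0.0471
F = 17.24 · e^(0.0471 × 12/12) = 17.24 × 1.048227 = 18.0714
Value of long forward = (F − K)·e^(−rT) = (18.0714 − 16.07) · e^(−0.0954·12/12)
= 2.0014 × 0.909009 = 1.82

kr 1.82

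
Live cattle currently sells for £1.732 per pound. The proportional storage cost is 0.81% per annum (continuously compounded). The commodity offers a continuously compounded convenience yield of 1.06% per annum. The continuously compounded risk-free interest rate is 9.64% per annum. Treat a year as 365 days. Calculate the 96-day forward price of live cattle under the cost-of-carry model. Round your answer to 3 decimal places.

Net carry = r + u − y = 0.0964 + 0.0081 − 0.0106 = 0.0939
F = S·e^((r+u−y)T) = 1.732 · e^(0.0939 × 96/365) = 1.732 · e^0.024697
= 1.732 × 1.025004 = £1.775 per pound

£1.775 per pound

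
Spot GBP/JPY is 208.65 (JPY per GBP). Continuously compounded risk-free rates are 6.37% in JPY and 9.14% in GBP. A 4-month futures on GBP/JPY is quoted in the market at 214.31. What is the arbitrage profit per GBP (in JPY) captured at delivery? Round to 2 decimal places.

Fair futures: F* = S·e^(carry·T), with carry = (r_JPY − r_GBP) = 0.0637 − 0.0914 = -0.0277
F* = 208.65 · e^(-0.0277 × 4/12) = 208.65 · e^-0.009233 = 208.65 × 0.990809 = 206.7323
Market 214.31 > fair 206.7323: forward overpriced → cash-and-carry (buy spot, short the forward).
At maturity, profit = |F_mkt − F*| = |214.31 − 206.7323| = 7.58 per GBP (in JPY)

7.58 per GBP (in JPY)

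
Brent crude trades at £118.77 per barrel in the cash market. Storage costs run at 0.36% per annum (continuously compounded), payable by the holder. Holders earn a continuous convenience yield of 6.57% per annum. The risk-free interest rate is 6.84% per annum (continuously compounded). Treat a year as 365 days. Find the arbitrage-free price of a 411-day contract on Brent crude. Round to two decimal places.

£119.62 per barrel

Net carry = r + u − y = 0.0684 + 0.0036 − 0.0657 = 0.0063
F = S·e^((r+u−y)T) = 118.77 · e^(0.0063 × 411/365) = 118.77 · e^0.007094
= 118.77 × 1.007119 = £119.62 per barrel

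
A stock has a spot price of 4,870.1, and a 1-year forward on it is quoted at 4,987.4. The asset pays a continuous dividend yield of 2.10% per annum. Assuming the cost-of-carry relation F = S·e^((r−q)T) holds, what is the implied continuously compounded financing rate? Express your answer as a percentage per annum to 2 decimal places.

4.48%

From F = S·e^((r−q)T): (r − q) = ln(F/S)/T
ln(4987.4/4870.1) = ln(1.024086) = 0.023801
(r − q) = 0.023801 / (1) = 0.023801
r = ln(F/S)/T + q = 0.023801 + 0.0210 = 0.044801
r = 4.48%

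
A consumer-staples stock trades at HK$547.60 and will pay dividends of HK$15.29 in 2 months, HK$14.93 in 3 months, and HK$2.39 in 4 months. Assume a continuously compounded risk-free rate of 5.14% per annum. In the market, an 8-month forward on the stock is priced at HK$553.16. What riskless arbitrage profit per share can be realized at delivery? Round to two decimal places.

PV(dividends) I = 15.29·e^(−0.0514·2/12) + 14.93·e^(−0.0514·3/12) + 2.39·e^(−0.0514·4/12) = 32.2484
Fair forward F* = (S − I)·e^(rT) = (547.60 − 32.2484)·e^0.034267 = 515.3516 × 1.034861 = 533.3173
Market HK$553.16 > fair 533.3173: forward overpriced → cash-and-carry (borrow at r, buy the stock and collect the dividends, short the forward).
Profit at T = |F_mkt − F*| = |553.16 − 533.3173| = HK$19.84 per share

HK$19.84 per share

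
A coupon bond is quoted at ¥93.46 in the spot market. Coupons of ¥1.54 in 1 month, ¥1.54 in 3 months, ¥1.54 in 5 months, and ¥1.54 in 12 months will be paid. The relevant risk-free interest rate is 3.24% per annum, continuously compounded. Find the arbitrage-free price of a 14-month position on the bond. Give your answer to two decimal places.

¥90.75

PV(coupons) I = 1.54·e^(−0.0324·1/12) + 1.54·e^(−0.0324·3/12) + 1.54·e^(−0.0324·5/12) + 1.54·e^(−0.0324·12/12)
I = 1.5358 + 1.5276 + 1.5193 + 1.4909 = 6.0736
F = (S − I)·e^(rT) = (93.46 − 6.0736) · e^(0.0324·14/12)
= 87.3864 · e^0.037800 = 87.3864 × 1.038524 = ¥90.75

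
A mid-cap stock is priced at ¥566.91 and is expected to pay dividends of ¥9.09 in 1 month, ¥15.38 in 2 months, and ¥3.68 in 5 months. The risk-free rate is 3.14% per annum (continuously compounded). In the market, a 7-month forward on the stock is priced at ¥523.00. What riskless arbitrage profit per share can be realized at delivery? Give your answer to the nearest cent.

¥25.87 per share

PV(dividends) I = 9.09·e^(−0.0314·1/12) + 15.38·e^(−0.0314·2/12) + 3.68·e^(−0.0314·5/12) = 27.9981
Fair forward F* = (S − I)·e^(rT) = (566.91 − 27.9981)·e^0.018317 = 538.9119 × 1.018486 = 548.8742
Market ¥523.00 < fair 548.8742: forward underpriced → reverse cash-and-carry (short the stock, invest proceeds at r, pay the dividends, go long the forward).
Profit at T = |F_mkt − F*| = |523.00 − 548.8742| = ¥25.87 per share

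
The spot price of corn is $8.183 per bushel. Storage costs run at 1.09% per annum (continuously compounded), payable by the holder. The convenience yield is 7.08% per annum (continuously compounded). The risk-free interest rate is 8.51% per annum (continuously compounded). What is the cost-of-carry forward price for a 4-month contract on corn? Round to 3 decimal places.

Net carry = r + u − y = 0.0851 + 0.0109 − 0.0708 = 0.0252
F = S·e^((r+u−y)T) = 8.183 · e^(0.0252 × 4/12) = 8.183 · e^0.008400
= 8.183 × 1.008435 = $8.252 per bushel

$8.252 per bushel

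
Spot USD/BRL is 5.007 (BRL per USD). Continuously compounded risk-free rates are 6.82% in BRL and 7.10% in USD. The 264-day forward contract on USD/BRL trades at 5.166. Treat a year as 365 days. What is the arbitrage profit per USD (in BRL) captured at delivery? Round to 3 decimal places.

Fair forward: F* = S·e^(carry·T), with carry = (r_BRL − r_USD) = 0.0682 − 0.0710 = -0.0028
F* = 5.007 · e^(-0.0028 × 264/365) = 5.007 · e^-0.002025 = 5.007 × 0.997977 = 4.9969
Market 5.166 > fair 4.9969: forward overpriced → cash-and-carry (buy spot, short the forward).
At maturity, profit = |F_mkt − F*| = |5.166 − 4.9969| = 0.169 per USD (in BRL)

0.169 per USD (in BRL)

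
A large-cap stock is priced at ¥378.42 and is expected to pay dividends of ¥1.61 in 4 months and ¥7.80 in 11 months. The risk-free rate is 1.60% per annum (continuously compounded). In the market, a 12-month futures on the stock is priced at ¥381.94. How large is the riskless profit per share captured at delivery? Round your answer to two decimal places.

PV(dividends) I = 1.61·e^(−0.0160·4/12) + 7.80·e^(−0.0160·11/12) = 9.2879
Fair futures F* = (S − I)·e^(rT) = (378.42 − 9.2879)·e^0.016000 = 369.1321 × 1.016129 = 375.0858
Market ¥381.94 > fair 375.0858: forward overpriced → cash-and-carry (borrow at r, buy the stock and collect the dividends, short the forward).
Profit at T = |F_mkt − F*| = |381.94 − 375.0858| = ¥6.85 per share

¥6.85 per share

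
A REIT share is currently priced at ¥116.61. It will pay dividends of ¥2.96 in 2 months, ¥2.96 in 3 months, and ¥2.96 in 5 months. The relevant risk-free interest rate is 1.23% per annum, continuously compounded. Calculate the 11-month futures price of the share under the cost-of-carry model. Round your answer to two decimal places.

¥108.98

PV(dividends) I = 2.96·e^(−0.0123·2/12) + 2.96·e^(−0.0123·3/12) + 2.96·e^(−0.0123·5/12)
I = 2.9539 + 2.9509 + 2.9449 = 8.8497
F = (S − I)·e^(rT) = (116.61 − 8.8497) · e^(0.0123·11/12)
= 107.7603 · e^0.011275 = 107.7603 × 1.011339 = ¥108.98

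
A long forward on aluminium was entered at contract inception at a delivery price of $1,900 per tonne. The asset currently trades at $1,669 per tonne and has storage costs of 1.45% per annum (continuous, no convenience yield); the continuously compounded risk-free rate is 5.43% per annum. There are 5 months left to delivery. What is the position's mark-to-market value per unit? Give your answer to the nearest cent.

Current fair forward for the remaining 5 months: F = S·e^((r + u)·T), (r + u) = 0.0543 + 0.0145 = 0.0688
F = 1669 · e^(0.0688 × 5/12) = 1669 × 1.02908151 = 1717.5370
Value of long forward = (F − K)·e^(−rT) = (1717.5370 − 1900) · e^(−0.0543·5/12)
= -182.4630 × 0.97762903 = -178.38

-$178.38 per tonne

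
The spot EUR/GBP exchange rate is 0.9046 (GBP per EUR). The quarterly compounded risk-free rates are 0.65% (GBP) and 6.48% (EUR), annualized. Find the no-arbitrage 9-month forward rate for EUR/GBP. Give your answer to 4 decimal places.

By covered interest parity, F = S · (1+r_GBP/4)^(4T) / (1+r_EUR/4)^(4T)
= 0.9046 × 1.004883 / 1.049392 = 0.9046 × 0.957586
F = 0.8662 GBP per EUR

0.8662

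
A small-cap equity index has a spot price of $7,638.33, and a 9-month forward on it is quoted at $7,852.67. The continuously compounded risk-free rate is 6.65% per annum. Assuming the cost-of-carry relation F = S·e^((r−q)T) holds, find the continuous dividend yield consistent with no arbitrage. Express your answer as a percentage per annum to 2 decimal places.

From F = S·e^((r−q)T): (r − q) = ln(F/S)/T
ln(7852.67/7638.33) = ln(1.028061) = 0.027675
(r − q) = 0.027675 / (9/12) = 0.036900
q = r − ln(F/S)/T = 0.0665 − 0.036900 = 0.029600
q = 2.96%

2.96%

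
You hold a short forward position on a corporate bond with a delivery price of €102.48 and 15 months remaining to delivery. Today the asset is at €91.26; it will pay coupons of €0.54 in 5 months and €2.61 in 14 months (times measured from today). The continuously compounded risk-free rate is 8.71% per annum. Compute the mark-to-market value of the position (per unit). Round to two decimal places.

€3.53

PV(remaining coupons) I = 0.54·e^(−0.0871·5/12) + 2.61·e^(−0.0871·14/12) = 2.8786
Current forward F = (S − I)·e^(rT) = (91.26 − 2.8786)·e^(0.0871·15/12) = 88.3814 × 1.115023 = 98.5473
Value (long) = (F − K)·e^(−rT) = (98.5473 − 102.48) × 0.896843 = -3.5270
Short position value = −(long value) = €3.53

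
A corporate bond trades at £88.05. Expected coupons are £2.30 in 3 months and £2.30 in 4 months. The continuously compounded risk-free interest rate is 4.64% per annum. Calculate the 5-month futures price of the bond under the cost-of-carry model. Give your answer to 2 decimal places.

£85.14

PV(coupons) I = 2.30·e^(−0.0464·3/12) + 2.30·e^(−0.0464·4/12)
I = 2.2735 + 2.2647 = 4.5382
F = (S − I)·e^(rT) = (88.05 − 4.5382) · e^(0.0464·5/12)
= 83.5118 · e^0.019333 = 83.5118 × 1.019521 = £85.14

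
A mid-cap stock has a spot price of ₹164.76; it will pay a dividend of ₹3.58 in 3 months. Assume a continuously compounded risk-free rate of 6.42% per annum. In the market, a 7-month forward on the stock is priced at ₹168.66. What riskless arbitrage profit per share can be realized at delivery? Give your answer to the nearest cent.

₹1.27 per share

PV(dividends) I = 3.58·e^(−0.0642·3/12) = 3.5230
Fair forward F* = (S − I)·e^(rT) = (164.76 − 3.5230)·e^0.037450 = 161.2370 × 1.038160 = 167.3898
Market ₹168.66 > fair 167.3898: forward overpriced → cash-and-carry (borrow at r, buy the stock and collect the dividends, short the forward).
Profit at T = |F_mkt − F*| = |168.66 − 167.3898| = ₹1.27 per share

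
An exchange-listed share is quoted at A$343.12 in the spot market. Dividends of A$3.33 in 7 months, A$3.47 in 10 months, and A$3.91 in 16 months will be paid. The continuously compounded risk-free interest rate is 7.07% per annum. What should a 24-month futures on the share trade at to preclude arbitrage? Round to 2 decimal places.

A$383.69

PV(dividends) I = 3.33·e^(−0.0707·7/12) + 3.47·e^(−0.0707·10/12) + 3.91·e^(−0.0707·16/12)
I = 3.1955 + 3.2715 + 3.5583 = 10.0253
F = (S − I)·e^(rT) = (343.12 − 10.0253) · e^(0.0707·24/12)
= 333.0947 · e^0.141400 = 333.0947 × 1.151885 = A$383.69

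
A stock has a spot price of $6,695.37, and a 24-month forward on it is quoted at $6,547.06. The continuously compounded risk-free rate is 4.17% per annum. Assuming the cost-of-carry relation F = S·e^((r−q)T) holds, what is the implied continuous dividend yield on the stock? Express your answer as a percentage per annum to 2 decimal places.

5.29%

From F = S·e^((r−q)T): (r − q) = ln(F/S)/T
ln(6547.06/6695.37) = ln(0.977849) = -0.022400
(r − q) = -0.022400 / (24/12) = -0.011200
q = r − ln(F/S)/T = 0.0417 + 0.011200 = 0.052900
q = 5.29%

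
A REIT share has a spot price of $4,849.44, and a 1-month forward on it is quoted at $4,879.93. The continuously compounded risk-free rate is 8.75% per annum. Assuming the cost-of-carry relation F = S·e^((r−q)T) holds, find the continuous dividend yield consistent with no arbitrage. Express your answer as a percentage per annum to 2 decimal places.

1.23%

From F = S·e^((r−q)T): (r − q) = ln(F/S)/T
ln(4879.93/4849.44) = ln(1.006287) = 0.006267
(r − q) = 0.006267 / (1/12) = 0.075204
q = r − ln(F/S)/T = 0.0875 − 0.075204 = 0.012296
q = 1.23%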